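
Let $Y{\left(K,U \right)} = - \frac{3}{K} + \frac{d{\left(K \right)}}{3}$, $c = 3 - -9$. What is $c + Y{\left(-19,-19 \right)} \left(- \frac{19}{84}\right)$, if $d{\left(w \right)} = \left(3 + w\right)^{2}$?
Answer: $- \frac{1849}{252} \approx -7.3373$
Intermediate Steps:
$c = 12$ ($c = 3 + 9 = 12$)
$Y{\left(K,U \right)} = - \frac{3}{K} + \frac{\left(3 + K\right)^{2}}{3}$
$c + Y{\left(-19,-19 \right)} \left(- \frac{19}{84}\right) = 12 + \left(- \frac{3}{-19} + \frac{\left(3 - 19\right)^{2}}{3}\right) \left(- \frac{19}{84}\right) = 12 + \left(\left(-3\right) \left(- \frac{1}{19}\right) + \frac{\left(-16\right)^{2}}{3}\right) \left(\left(-19\right) \frac{1}{84}\right) = 12 + \left(\frac{3}{19} + \frac{1}{3} \cdot 256\right) \left(- \frac{19}{84}\right) = 12 + \left(\frac{3}{19} + \frac{256}{3}\right) \left(- \frac{19}{84}\right) = 12 + \frac{4873}{57} \left(- \frac{19}{84}\right) = 12 - \frac{4873}{252} = - \frac{1849}{252}$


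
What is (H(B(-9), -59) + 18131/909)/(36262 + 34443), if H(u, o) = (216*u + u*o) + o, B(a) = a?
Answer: -1319917/64270845 ≈ -0.020537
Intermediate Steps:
H(u, o) = o + 216*u + o*u (H(u, o) = (216*u + o*u) + o = o + 216*u + o*u)
(H(B(-9), -59) + 18131/909)/(36262 + 34443) = ((-59 + 216*(-9) - 59*(-9)) + 18131/909)/(36262 + 34443) = ((-59 - 1944 + 531) + 18131*(1/909))/70705 = (-1472 + 18131/909)*(1/70705) = -1319917/909*1/70705 = -1319917/64270845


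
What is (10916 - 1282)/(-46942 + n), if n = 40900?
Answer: -4817/3021 ≈ -1.5945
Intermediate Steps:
(10916 - 1282)/(-46942 + n) = (10916 - 1282)/(-46942 + 40900) = 9634/(-6042) = 9634*(-1/6042) = -4817/3021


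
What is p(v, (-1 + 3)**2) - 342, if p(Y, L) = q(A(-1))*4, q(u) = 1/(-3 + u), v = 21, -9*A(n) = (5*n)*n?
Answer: -2745/8 ≈ -343.13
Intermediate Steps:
A(n) = -5*n**2/9 (A(n) = -5*n*n/9 = -5*n**2/9)
p(Y, L) = -9/8 (p(Y, L) = 4/(-3 - 5/9*(-1)**2) = 4/(-3 - 5/9*1) = 4/(-3 - 5/9) = 4/(-32/9) = -9/32*4 = -9/8)
p(v, (-1 + 3)**2) - 342 = -9/8 - 342 = -2745/8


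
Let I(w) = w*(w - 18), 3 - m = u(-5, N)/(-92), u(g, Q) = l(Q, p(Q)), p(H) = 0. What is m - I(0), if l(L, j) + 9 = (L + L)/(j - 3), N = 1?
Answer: 799/276 ≈ 2.8949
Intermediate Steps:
l(L, j) = -9 + 2*L/(-3 + j) (l(L, j) = -9 + (L + L)/(j - 3) = -9 + (2*L)/(-3 + j) = -9 + 2*L/(-3 + j))
u(g, Q) = -9 - 2*Q/3 (u(g, Q) = (27 - 9*0 + 2*Q)/(-3 + 0) = (27 + 0 + 2*Q)/(-3) = -(27 + 2*Q)/3 = -9 - 2*Q/3)
m = 799/276 (m = 3 - (-9 - 2/3*1)/(-92) = 3 - (-9 - 2/3)*(-1)/92 = 3 - (-29)*(-1)/(3*92) = 3 - 1*29/276 = 3 - 29/276 = 799/276 ≈ 2.8949)
I(w) = w*(-18 + w)
m - I(0) = 799/276 - 0*(-18 + 0) = 799/276 - 0*(-18) = 799/276 - 1*0 = 799/276 + 0 = 799/276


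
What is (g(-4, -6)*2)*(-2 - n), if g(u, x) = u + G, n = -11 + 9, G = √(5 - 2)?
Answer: 0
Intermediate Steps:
G = √3 ≈ 1.7320
n = -2
g(u, x) = u + √3
(g(-4, -6)*2)*(-2 - n) = ((-4 + √3)*2)*(-2 - 1*(-2)) = (-8 + 2*√3)*(-2 + 2) = (-8 + 2*√3)*0 = 0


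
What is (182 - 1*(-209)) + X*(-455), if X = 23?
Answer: -10074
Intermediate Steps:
(182 - 1*(-209)) + X*(-455) = (182 - 1*(-209)) + 23*(-455) = (182 + 209) - 10465 = 391 - 10465 = -10074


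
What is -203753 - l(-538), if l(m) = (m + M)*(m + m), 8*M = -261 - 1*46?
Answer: -1647865/2 ≈ -8.2393e+5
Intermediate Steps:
M = -307/8 (M = (-261 - 1*46)/8 = (-261 - 46)/8 = (1/8)*(-307) = -307/8 ≈ -38.375)
l(m) = 2*m*(-307/8 + m) (l(m) = (m - 307/8)*(m + m) = (-307/8 + m)*(2*m) = 2*m*(-307/8 + m))
-203753 - l(-538) = -203753 - (-538)*(-307 + 8*(-538))/4 = -203753 - (-538)*(-307 - 4304)/4 = -203753 - (-538)*(-4611)/4 = -203753 - 1*1240359/2 = -203753 - 1240359/2 = -1647865/2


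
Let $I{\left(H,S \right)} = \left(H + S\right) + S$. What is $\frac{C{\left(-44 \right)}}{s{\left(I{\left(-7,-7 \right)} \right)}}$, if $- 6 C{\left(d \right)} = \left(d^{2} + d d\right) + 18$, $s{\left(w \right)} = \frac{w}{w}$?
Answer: $- \frac{1945}{3} \approx -648.33$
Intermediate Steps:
$I{\left(H,S \right)} = H + 2 S$
$s{\left(w \right)} = 1$
$C{\left(d \right)} = -3 - \frac{d^{2}}{3}$ ($C{\left(d \right)} = - \frac{\left(d^{2} + d d\right) + 18}{6} = - \frac{\left(d^{2} + d^{2}\right) + 18}{6} = - \frac{2 d^{2} + 18}{6} = - \frac{18 + 2 d^{2}}{6} = -3 - \frac{d^{2}}{3}$)
$\frac{C{\left(-44 \right)}}{s{\left(I{\left(-7,-7 \right)} \right)}} = \frac{-3 - \frac{\left(-44\right)^{2}}{3}}{1} = \left(-3 - \frac{1936}{3}\right) 1 = \left(- \frac{1945}{3}\right) 1 = - \frac{1945}{3}$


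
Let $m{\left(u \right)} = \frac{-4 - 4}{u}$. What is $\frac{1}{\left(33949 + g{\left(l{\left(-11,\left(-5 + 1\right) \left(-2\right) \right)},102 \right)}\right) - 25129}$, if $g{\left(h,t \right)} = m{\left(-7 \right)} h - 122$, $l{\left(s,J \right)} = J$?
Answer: $\frac{7}{60950} \approx 0.00011485$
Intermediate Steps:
$m{\left(u \right)} = - \frac{8}{u}$ ($m{\left(u \right)} = \frac{-4 - 4}{u} = - \frac{8}{u}$)
$g{\left(h,t \right)} = -122 + \frac{8 h}{7}$ ($g{\left(h,t \right)} = - \frac{8}{-7} h - 122 = \left(-8\right) \left(- \frac{1}{7}\right) h - 122 = \frac{8 h}{7} - 122 = -122 + \frac{8 h}{7}$)
$\frac{1}{\left(33949 + g{\left(l{\left(-11,\left(-5 + 1\right) \left(-2\right) \right)},102 \right)}\right) - 25129} = \frac{1}{\left(33949 - \left(122 - \frac{8 \left(-5 + 1\right) \left(-2\right)}{7}\right)\right) - 25129} = \frac{1}{\left(33949 - \left(122 - \frac{8 \left(\left(-4\right) \left(-2\right)\right)}{7}\right)\right) - 25129} = \frac{1}{\left(33949 + \left(-122 + \frac{8}{7} \cdot 8\right)\right) - 25129} = \frac{1}{\left(33949 + \left(-122 + \frac{64}{7}\right)\right) - 25129} = \frac{1}{\left(33949 - \frac{790}{7}\right) - 25129} = \frac{1}{\frac{236853}{7} - 25129} = \frac{1}{\frac{60950}{7}} = \frac{7}{60950}$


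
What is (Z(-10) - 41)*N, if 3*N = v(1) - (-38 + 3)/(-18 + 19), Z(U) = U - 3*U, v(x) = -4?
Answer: -217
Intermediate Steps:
Z(U) = -2*U
N = 31/3 (N = (-4 - (-38 + 3)/(-18 + 19))/3 = (-4 - (-35)/1)/3 = (-4 - (-35))/3 = (-4 - 1*(-35))/3 = (-4 + 35)/3 = (1/3)*31 = 31/3 ≈ 10.333)
(Z(-10) - 41)*N = (-2*(-10) - 41)*(31/3) = (20 - 41)*(31/3) = -21*31/3 = -217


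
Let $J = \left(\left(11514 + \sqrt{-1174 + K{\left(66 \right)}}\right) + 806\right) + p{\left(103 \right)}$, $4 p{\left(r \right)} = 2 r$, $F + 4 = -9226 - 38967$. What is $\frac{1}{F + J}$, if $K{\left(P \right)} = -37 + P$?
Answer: $- \frac{143302}{5133870381} - \frac{4 i \sqrt{1145}}{5133870381} \approx -2.7913 \cdot 10^{-5} - 2.6364 \cdot 10^{-8} i$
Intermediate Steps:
$F = -48197$ ($F = -4 - 48193 = -48197$)
$p{\left(r \right)} = \frac{r}{2}$ ($p{\left(r \right)} = \frac{2 r}{4} = \frac{r}{2}$)
$J = \frac{24743}{2} + i \sqrt{1145}$ ($J = \left(\left(11514 + \sqrt{-1174 + \left(-37 + 66\right)}\right) + 806\right) + \frac{1}{2} \cdot 103 = \left(\left(11514 + \sqrt{-1174 + 29}\right) + 806\right) + \frac{103}{2} = \left(\left(11514 + \sqrt{-1145}\right) + 806\right) + \frac{103}{2} = \left(\left(11514 + i \sqrt{1145}\right) + 806\right) + \frac{103}{2} = \left(12320 + i \sqrt{1145}\right) + \frac{103}{2} = \frac{24743}{2} + i \sqrt{1145} \approx 12372.0 + 33.838 i$)
$\frac{1}{F + J} = \frac{1}{-48197 + \left(\frac{24743}{2} + i \sqrt{1145}\right)} = \frac{1}{- \frac{71651}{2} + i \sqrt{1145}}$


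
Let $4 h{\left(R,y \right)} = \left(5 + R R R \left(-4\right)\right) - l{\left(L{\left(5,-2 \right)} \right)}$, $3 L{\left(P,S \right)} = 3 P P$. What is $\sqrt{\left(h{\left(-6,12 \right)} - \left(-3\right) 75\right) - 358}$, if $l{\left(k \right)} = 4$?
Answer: $\frac{3 \sqrt{37}}{2} \approx 9.1241$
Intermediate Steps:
$L{\left(P,S \right)} = P^{2}$ ($L{\left(P,S \right)} = \frac{3 P P}{3} = \frac{3 P^{2}}{3} = P^{2}$)
$h{\left(R,y \right)} = \frac{1}{4} - R^{3}$ ($h{\left(R,y \right)} = \frac{\left(5 + R R R \left(-4\right)\right) - 4}{4} = \frac{\left(5 + R R^{2} \left(-4\right)\right) - 4}{4} = \frac{\left(5 + R \left(- 4 R^{2}\right)\right) - 4}{4} = \frac{\left(5 - 4 R^{3}\right) - 4}{4} = \frac{1 - 4 R^{3}}{4} = \frac{1}{4} - R^{3}$)
$\sqrt{\left(h{\left(-6,12 \right)} - \left(-3\right) 75\right) - 358} = \sqrt{\left(\left(\frac{1}{4} - \left(-6\right)^{3}\right) - \left(-3\right) 75\right) - 358} = \sqrt{\left(\left(\frac{1}{4} - -216\right) - -225\right) - 358} = \sqrt{\left(\left(\frac{1}{4} + 216\right) + 225\right) - 358} = \sqrt{\left(\frac{865}{4} + 225\right) - 358} = \sqrt{\frac{1765}{4} - 358} = \sqrt{\frac{333}{4}} = \frac{3 \sqrt{37}}{2}$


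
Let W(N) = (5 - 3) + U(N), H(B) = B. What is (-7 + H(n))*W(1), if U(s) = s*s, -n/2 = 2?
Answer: -33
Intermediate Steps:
n = -4 (n = -2*2 = -4)
U(s) = s²
W(N) = 2 + N² (W(N) = (5 - 3) + N² = 2 + N²)
(-7 + H(n))*W(1) = (-7 - 4)*(2 + 1²) = -11*(2 + 1) = -11*3 = -33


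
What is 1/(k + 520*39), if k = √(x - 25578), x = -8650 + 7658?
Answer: 2028/41130497 - I*√26570/411304970 ≈ 4.9306e-5 - 3.9631e-7*I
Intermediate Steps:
x = -992
k = I*√26570 (k = √(-992 - 25578) = √(-26570) = I*√26570 ≈ 163.0*I)
1/(k + 520*39) = 1/(I*√26570 + 520*39) = 1/(I*√26570 + 20280) = 1/(20280 + I*√26570)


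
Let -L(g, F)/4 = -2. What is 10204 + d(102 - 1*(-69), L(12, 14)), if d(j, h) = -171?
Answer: 10033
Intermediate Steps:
L(g, F) = 8 (L(g, F) = -4*(-2) = 8)
10204 + d(102 - 1*(-69), L(12, 14)) = 10204 - 171 = 10033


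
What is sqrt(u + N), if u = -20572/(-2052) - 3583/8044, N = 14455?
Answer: sqrt(6841985958728571)/687762 ≈ 120.27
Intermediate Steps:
u = 39532213/4126572 (u = -20572*(-1/2052) - 3583*1/8044 = 5143/513 - 3583/8044 = 39532213/4126572 ≈ 9.5799)
sqrt(u + N) = sqrt(39532213/4126572 + 14455) = sqrt(59689130473/4126572) = sqrt(6841985958728571)/687762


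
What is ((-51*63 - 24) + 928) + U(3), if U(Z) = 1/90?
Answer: -207809/90 ≈ -2309.0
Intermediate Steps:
U(Z) = 1/90
((-51*63 - 24) + 928) + U(3) = ((-51*63 - 24) + 928) + 1/90 = ((-3213 - 24) + 928) + 1/90 = (-3237 + 928) + 1/90 = -2309 + 1/90 = -207809/90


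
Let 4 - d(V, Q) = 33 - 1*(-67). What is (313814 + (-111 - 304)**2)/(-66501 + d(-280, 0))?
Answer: -162013/22199 ≈ -7.2982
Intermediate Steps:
d(V, Q) = -96 (d(V, Q) = 4 - (33 - 1*(-67)) = 4 - (33 + 67) = 4 - 1*100 = 4 - 100 = -96)
(313814 + (-111 - 304)**2)/(-66501 + d(-280, 0)) = (313814 + (-111 - 304)**2)/(-66501 - 96) = (313814 + (-415)**2)/(-66597) = (313814 + 172225)*(-1/66597) = 486039*(-1/66597) = -162013/22199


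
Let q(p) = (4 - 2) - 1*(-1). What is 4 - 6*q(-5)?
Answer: -14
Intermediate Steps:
q(p) = 3 (q(p) = 2 + 1 = 3)
4 - 6*q(-5) = 4 - 6*3 = 4 - 18 = -14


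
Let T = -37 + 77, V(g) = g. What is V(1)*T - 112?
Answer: -72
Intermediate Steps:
T = 40
V(1)*T - 112 = 1*40 - 112 = 40 - 112 = -72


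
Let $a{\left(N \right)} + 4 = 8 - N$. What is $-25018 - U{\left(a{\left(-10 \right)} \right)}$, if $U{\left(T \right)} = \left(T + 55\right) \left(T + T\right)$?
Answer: $-26950$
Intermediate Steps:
$a{\left(N \right)} = 4 - N$ ($a{\left(N \right)} = -4 - \left(-8 + N\right) = 4 - N$)
$U{\left(T \right)} = 2 T \left(55 + T\right)$ ($U{\left(T \right)} = \left(55 + T\right) 2 T = 2 T \left(55 + T\right)$)
$-25018 - U{\left(a{\left(-10 \right)} \right)} = -25018 - 2 \left(4 - -10\right) \left(55 + \left(4 - -10\right)\right) = -25018 - 2 \left(4 + 10\right) \left(55 + \left(4 + 10\right)\right) = -25018 - 2 \cdot 14 \left(55 + 14\right) = -25018 - 2 \cdot 14 \cdot 69 = -25018 - 1932 = -26950$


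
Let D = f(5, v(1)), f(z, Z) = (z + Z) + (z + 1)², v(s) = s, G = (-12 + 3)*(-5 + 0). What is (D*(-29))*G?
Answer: -54810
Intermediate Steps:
G = 45 (G = -9*(-5) = 45)
f(z, Z) = Z + z + (1 + z)² (f(z, Z) = (Z + z) + (1 + z)² = Z + z + (1 + z)²)
D = 42 (D = 1 + 5 + (1 + 5)² = 1 + 5 + 6² = 1 + 5 + 36 = 42)
(D*(-29))*G = (42*(-29))*45 = -1218*45 = -54810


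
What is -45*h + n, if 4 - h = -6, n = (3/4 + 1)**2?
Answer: -7151/16 ≈ -446.94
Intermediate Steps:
n = 49/16 (n = (3*(1/4) + 1)**2 = (3/4 + 1)**2 = (7/4)**2 = 49/16 ≈ 3.0625)
h = 10 (h = 4 - 1*(-6) = 4 + 6 = 10)
-45*h + n = -45*10 + 49/16 = -450 + 49/16 = -7151/16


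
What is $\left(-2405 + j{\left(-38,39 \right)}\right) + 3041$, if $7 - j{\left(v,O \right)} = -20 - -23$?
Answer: $640$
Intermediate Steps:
$j{\left(v,O \right)} = 4$ ($j{\left(v,O \right)} = 7 - \left(-20 - -23\right) = 7 - \left(-20 + 23\right) = 7 - 3 = 4$)
$\left(-2405 + j{\left(-38,39 \right)}\right) + 3041 = \left(-2405 + 4\right) + 3041 = -2401 + 3041 = 640$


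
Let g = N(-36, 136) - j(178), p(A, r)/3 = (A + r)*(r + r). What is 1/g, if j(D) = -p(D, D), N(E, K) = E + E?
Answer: 1/380136 ≈ 2.6306e-6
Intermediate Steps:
p(A, r) = 6*r*(A + r) (p(A, r) = 3*((A + r)*(r + r)) = 3*((A + r)*(2*r)) = 3*(2*r*(A + r)) = 6*r*(A + r))
N(E, K) = 2*E
j(D) = -12*D² (j(D) = -6*D*(D + D) = -6*D*2*D = -12*D²)
g = 380136 (g = 2*(-36) - (-12)*178² = -72 - (-12)*31684 = -72 - 1*(-380208) = -72 + 380208 = 380136)
1/g = 1/380136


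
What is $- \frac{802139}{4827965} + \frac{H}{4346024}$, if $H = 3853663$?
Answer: $\frac{15119234740459}{20982451761160} \approx 0.72057$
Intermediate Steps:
$- \frac{802139}{4827965} + \frac{H}{4346024} = - \frac{802139}{4827965} + \frac{3853663}{4346024} = \frac{15119234740459}{20982451761160}$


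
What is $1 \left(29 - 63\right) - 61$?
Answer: $-95$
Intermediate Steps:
$1 \left(29 - 63\right) - 61 = 1 \left(-34\right) - 61 = -34 - 61 = -95$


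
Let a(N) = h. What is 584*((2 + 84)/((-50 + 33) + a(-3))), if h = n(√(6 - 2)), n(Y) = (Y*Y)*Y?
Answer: -50224/9 ≈ -5580.4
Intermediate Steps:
n(Y) = Y³ (n(Y) = Y²*Y = Y³)
h = 8 (h = (√(6 - 2))³ = (√4)³ = 2³ = 8)
a(N) = 8
584*((2 + 84)/((-50 + 33) + a(-3))) = 584*((2 + 84)/((-50 + 33) + 8)) = 584*(86/(-17 + 8)) = 584*(86/(-9)) = 584*(86*(-⅑)) = 584*(-86/9) = -50224/9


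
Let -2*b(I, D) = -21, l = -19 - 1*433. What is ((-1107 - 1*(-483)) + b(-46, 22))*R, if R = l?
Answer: 277302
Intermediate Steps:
l = -452 (l = -19 - 433 = -452)
R = -452
b(I, D) = 21/2 (b(I, D) = -1/2*(-21) = 21/2)
((-1107 - 1*(-483)) + b(-46, 22))*R = ((-1107 - 1*(-483)) + 21/2)*(-452) = ((-1107 + 483) + 21/2)*(-452) = (-624 + 21/2)*(-452) = -1227/2*(-452) = 277302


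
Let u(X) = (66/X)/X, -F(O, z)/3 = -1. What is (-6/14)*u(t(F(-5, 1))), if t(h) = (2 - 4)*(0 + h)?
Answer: -11/14 ≈ -0.78571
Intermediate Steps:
F(O, z) = 3 (F(O, z) = -3*(-1) = 3)
t(h) = -2*h
u(X) = 66/X²
(-6/14)*u(t(F(-5, 1))) = (-6/14)*(66/(-2*3)²) = (-6*1/14)*(66/(-6)²) = -198/(7*36) = -3/7*11/6 = -11/14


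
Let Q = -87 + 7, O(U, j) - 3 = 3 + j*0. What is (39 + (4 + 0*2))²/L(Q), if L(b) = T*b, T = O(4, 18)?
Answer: -1849/480 ≈ -3.8521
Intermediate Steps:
O(U, j) = 6 (O(U, j) = 3 + (3 + j*0) = 3 + (3 + 0) = 3 + 3 = 6)
T = 6
Q = -80
L(b) = 6*b
(39 + (4 + 0*2))²/L(Q) = (39 + (4 + 0*2))²/((6*(-80))) = (39 + (4 + 0))²/(-480) = (39 + 4)²*(-1/480) = 43²*(-1/480) = 1849*(-1/480) = -1849/480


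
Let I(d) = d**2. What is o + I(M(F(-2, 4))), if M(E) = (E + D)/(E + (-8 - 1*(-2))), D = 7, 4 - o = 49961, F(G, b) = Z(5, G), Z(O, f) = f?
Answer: -3197223/64 ≈ -49957.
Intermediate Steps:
F(G, b) = G
o = -49957 (o = 4 - 1*49961 = 4 - 49961 = -49957)
M(E) = (7 + E)/(-6 + E) (M(E) = (E + 7)/(E + (-8 - 1*(-2))) = (7 + E)/(E + (-8 + 2)) = (7 + E)/(E - 6) = (7 + E)/(-6 + E))
o + I(M(F(-2, 4))) = -49957 + ((7 - 2)/(-6 - 2))**2 = -49957 + (5/(-8))**2 = -49957 + (-1/8*5)**2 = -49957 + (-5/8)**2 = -49957 + 25/64 = -3197223/64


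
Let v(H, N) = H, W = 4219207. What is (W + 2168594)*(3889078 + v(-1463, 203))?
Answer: 24833310984615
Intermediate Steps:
(W + 2168594)*(3889078 + v(-1463, 203)) = (4219207 + 2168594)*(3889078 - 1463) = 6387801*3887615 = 24833310984615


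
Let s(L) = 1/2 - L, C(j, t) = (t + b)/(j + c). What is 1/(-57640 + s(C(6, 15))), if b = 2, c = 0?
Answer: -3/172927 ≈ -1.7348e-5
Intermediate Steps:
C(j, t) = (2 + t)/j (C(j, t) = (t + 2)/(j + 0) = (2 + t)/j)
s(L) = ½ - L
1/(-57640 + s(C(6, 15))) = 1/(-57640 + (½ - (2 + 15)/6)) = 1/(-57640 + (½ - 17/6)) = 1/(-57640 - 7/3) = 1/(-172927/3) = -3/172927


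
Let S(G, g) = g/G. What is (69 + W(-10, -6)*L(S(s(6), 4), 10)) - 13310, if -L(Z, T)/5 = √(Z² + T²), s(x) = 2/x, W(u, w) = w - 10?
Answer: -13241 + 160*√61 ≈ -11991.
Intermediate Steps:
W(u, w) = -10 + w
L(Z, T) = -5*√(T² + Z²) (L(Z, T) = -5*√(Z² + T²) = -5*√(T² + Z²))
(69 + W(-10, -6)*L(S(s(6), 4), 10)) - 13310 = (69 + (-10 - 6)*(-5*√(10² + (4/((2/6)))²))) - 13310 = (69 - (-80)*√(100 + (4/((2*(⅙))))²)) - 13310 = (69 - (-80)*√(100 + (4/(⅓))²)) - 13310 = (69 - (-80)*√(100 + (4*3)²)) - 13310 = (69 - (-80)*√(100 + 12²)) - 13310 = (69 - (-80)*√(100 + 144)) - 13310 = (69 - (-80)*√244) - 13310 = (69 - (-80)*2*√61) - 13310 = (69 - (-160)*√61) - 13310 = (69 + 160*√61) - 13310 = -13241 + 160*√61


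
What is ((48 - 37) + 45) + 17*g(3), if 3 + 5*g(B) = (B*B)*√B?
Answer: 229/5 + 153*√3/5 ≈ 98.801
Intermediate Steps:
g(B) = -⅗ + B^(5/2)/5 (g(B) = -⅗ + ((B*B)*√B)/5 = -⅗ + (B²*√B)/5 = -⅗ + B^(5/2)/5)
((48 - 37) + 45) + 17*g(3) = ((48 - 37) + 45) + 17*(-⅗ + 3^(5/2)/5) = (11 + 45) + 17*(-⅗ + (9*√3)/5) = 56 + 17*(-⅗ + 9*√3/5) = 56 + (-51/5 + 153*√3/5) = 229/5 + 153*√3/5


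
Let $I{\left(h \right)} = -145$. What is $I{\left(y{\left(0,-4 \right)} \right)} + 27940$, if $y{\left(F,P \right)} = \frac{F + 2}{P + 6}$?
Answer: $27795$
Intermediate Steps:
$y{\left(F,P \right)} = \frac{2 + F}{6 + P}$
$I{\left(y{\left(0,-4 \right)} \right)} + 27940 = -145 + 27940 = 27795$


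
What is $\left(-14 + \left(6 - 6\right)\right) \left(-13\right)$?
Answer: $182$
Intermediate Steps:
$\left(-14 + \left(6 - 6\right)\right) \left(-13\right) = \left(-14 + 0\right) \left(-13\right) = \left(-14\right) \left(-13\right) = 182$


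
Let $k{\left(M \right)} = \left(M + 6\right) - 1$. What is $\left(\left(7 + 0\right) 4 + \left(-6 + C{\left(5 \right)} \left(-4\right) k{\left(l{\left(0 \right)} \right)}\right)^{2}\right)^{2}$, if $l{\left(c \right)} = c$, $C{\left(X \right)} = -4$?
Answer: $30294016$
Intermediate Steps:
$k{\left(M \right)} = 5 + M$ ($k{\left(M \right)} = \left(6 + M\right) - 1 = 5 + M$)
$\left(\left(7 + 0\right) 4 + \left(-6 + C{\left(5 \right)} \left(-4\right) k{\left(l{\left(0 \right)} \right)}\right)^{2}\right)^{2} = \left(\left(7 + 0\right) 4 + \left(-6 + \left(-4\right) \left(-4\right) \left(5 + 0\right)\right)^{2}\right)^{2} = \left(7 \cdot 4 + \left(-6 + 16 \cdot 5\right)^{2}\right)^{2} = \left(28 + \left(-6 + 80\right)^{2}\right)^{2} = \left(28 + 74^{2}\right)^{2} = \left(28 + 5476\right)^{2} = 5504^{2} = 30294016$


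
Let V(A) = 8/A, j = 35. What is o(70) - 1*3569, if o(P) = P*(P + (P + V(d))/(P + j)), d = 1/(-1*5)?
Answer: 1351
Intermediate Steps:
d = -⅕ (d = 1/(-5) = -⅕ ≈ -0.20000)
o(P) = P*(P + (-40 + P)/(35 + P)) (o(P) = P*(P + (P + 8/(-⅕))/(P + 35)) = P*(P + (P + 8*(-5))/(35 + P)) = P*(P + (P - 40)/(35 + P)) = P*(P + (-40 + P)/(35 + P)))
o(70) - 1*3569 = 70*(-40 + 70² + 36*70)/(35 + 70) - 1*3569 = 70*(-40 + 4900 + 2520)/105 - 3569 = 70*(1/105)*7380 - 3569 = 4920 - 3569 = 1351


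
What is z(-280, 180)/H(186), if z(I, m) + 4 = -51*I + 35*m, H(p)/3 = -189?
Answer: -20576/567 ≈ -36.289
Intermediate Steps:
H(p) = -567 (H(p) = 3*(-189) = -567)
z(I, m) = -4 - 51*I + 35*m (z(I, m) = -4 + (-51*I + 35*m) = -4 - 51*I + 35*m)
z(-280, 180)/H(186) = (-4 - 51*(-280) + 35*180)/(-567) = (-4 + 14280 + 6300)*(-1/567) = 20576*(-1/567) = -20576/567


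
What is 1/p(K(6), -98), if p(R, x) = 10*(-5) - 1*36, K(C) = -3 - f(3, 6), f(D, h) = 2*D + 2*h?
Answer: -1/86 ≈ -0.011628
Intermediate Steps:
K(C) = -21 (K(C) = -3 - (2*3 + 2*6) = -3 - (6 + 12) = -3 - 1*18 = -3 - 18 = -21)
p(R, x) = -86 (p(R, x) = -50 - 36 = -86)
1/p(K(6), -98) = 1/(-86) = -1/86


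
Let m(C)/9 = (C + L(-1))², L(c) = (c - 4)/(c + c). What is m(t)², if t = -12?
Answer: 10556001/16 ≈ 6.5975e+5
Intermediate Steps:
L(c) = (-4 + c)/(2*c) (L(c) = (-4 + c)/((2*c)) = (-4 + c)*(1/(2*c)) = (-4 + c)/(2*c))
m(C) = 9*(5/2 + C)² (m(C) = 9*(C + (½)*(-4 - 1)/(-1))² = 9*(C + (½)*(-1)*(-5))² = 9*(C + 5/2)² = 9*(5/2 + C)²)
m(t)² = (9*(5 + 2*(-12))²/4)² = (9*(5 - 24)²/4)² = ((9/4)*(-19)²)² = ((9/4)*361)² = (3249/4)² = 10556001/16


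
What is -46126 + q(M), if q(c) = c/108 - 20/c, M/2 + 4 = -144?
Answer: -92165089/1998 ≈ -46129.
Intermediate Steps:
M = -296 (M = -8 + 2*(-144) = -8 - 288 = -296)
q(c) = -20/c + c/108 (q(c) = c*(1/108) - 20/c = c/108 - 20/c = -20/c + c/108)
-46126 + q(M) = -46126 + (-20/(-296) + (1/108)*(-296)) = -46126 + (-20*(-1/296) - 74/27) = -46126 + (5/74 - 74/27) = -46126 - 5341/1998 = -92165089/1998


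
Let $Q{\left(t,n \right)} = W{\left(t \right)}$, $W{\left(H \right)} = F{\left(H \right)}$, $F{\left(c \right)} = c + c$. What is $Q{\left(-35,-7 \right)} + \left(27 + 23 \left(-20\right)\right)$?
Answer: $-503$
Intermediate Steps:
$F{\left(c \right)} = 2 c$
$W{\left(H \right)} = 2 H$
$Q{\left(t,n \right)} = 2 t$
$Q{\left(-35,-7 \right)} + \left(27 + 23 \left(-20\right)\right) = 2 \left(-35\right) + \left(27 + 23 \left(-20\right)\right) = -70 + \left(27 - 460\right) = -70 - 433 = -503$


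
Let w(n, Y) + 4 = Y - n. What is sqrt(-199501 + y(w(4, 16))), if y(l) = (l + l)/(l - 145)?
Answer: I*sqrt(3744436461)/137 ≈ 446.66*I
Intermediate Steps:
w(n, Y) = -4 + Y - n (w(n, Y) = -4 + (Y - n) = -4 + Y - n)
y(l) = 2*l/(-145 + l) (y(l) = (2*l)/(-145 + l) = 2*l/(-145 + l))
sqrt(-199501 + y(w(4, 16))) = sqrt(-199501 + 2*(-4 + 16 - 1*4)/(-145 + (-4 + 16 - 1*4))) = sqrt(-199501 + 2*(-4 + 16 - 4)/(-145 + (-4 + 16 - 4))) = sqrt(-199501 + 2*8/(-145 + 8)) = sqrt(-199501 + 2*8/(-137)) = sqrt(-199501 + 2*8*(-1/137)) = sqrt(-199501 - 16/137) = sqrt(-27331653/137) = I*sqrt(3744436461)/137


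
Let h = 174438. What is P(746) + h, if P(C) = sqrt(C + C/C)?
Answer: 174438 + 3*sqrt(83) ≈ 1.7447e+5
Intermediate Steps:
P(C) = sqrt(1 + C) (P(C) = sqrt(C + 1) = sqrt(1 + C))
P(746) + h = sqrt(1 + 746) + 174438 = sqrt(747) + 174438 = 3*sqrt(83) + 174438 = 174438 + 3*sqrt(83)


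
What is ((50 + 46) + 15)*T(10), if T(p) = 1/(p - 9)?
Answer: 111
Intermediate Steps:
T(p) = 1/(-9 + p)
((50 + 46) + 15)*T(10) = ((50 + 46) + 15)/(-9 + 10) = (96 + 15)/1 = 111*1 = 111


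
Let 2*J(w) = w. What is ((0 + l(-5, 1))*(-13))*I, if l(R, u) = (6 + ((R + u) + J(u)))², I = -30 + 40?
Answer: -1625/2 ≈ -812.50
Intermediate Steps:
J(w) = w/2
I = 10
l(R, u) = (6 + R + 3*u/2)² (l(R, u) = (6 + ((R + u) + u/2))² = (6 + (R + 3*u/2))² = (6 + R + 3*u/2)²)
((0 + l(-5, 1))*(-13))*I = ((0 + (12 + 2*(-5) + 3*1)²/4)*(-13))*10 = ((0 + (12 - 10 + 3)²/4)*(-13))*10 = ((0 + (¼)*5²)*(-13))*10 = ((0 + (¼)*25)*(-13))*10 = ((0 + 25/4)*(-13))*10 = ((25/4)*(-13))*10 = -325/4*10 = -1625/2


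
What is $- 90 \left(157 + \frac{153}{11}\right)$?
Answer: $- \frac{169200}{11} \approx -15382.0$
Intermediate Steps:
$- 90 \left(157 + \frac{153}{11}\right) = \left(-90\right) \frac{1880}{11} = - \frac{169200}{11}$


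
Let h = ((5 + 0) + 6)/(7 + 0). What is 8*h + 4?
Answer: 116/7 ≈ 16.571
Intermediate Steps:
h = 11/7 (h = (5 + 6)/7 = 11*(1/7) = 11/7 ≈ 1.5714)
8*h + 4 = 8*(11/7) + 4 = 88/7 + 4 = 116/7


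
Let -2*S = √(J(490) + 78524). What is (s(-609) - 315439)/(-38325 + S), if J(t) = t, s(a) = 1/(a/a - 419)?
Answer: 1684428500825/204650831429 - 131853503*√79014/1227904988574 ≈ 8.2006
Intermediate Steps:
s(a) = -1/418 (s(a) = 1/(1 - 419) = 1/(-418) = -1/418)
S = -√79014/2 (S = -√(490 + 78524)/2 = -√79014/2 ≈ -140.55)
(s(-609) - 315439)/(-38325 + S) = (-1/418 - 315439)/(-38325 - √79014/2) = -131853503/(418*(-38325 - √79014/2))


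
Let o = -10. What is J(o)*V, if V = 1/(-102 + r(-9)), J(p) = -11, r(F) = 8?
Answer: 11/94 ≈ 0.11702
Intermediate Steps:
V = -1/94 (V = 1/(-102 + 8) = 1/(-94) = -1/94 ≈ -0.010638)
J(o)*V = -11*(-1/94) = 11/94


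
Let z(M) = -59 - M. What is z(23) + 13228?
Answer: 13146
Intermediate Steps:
z(23) + 13228 = (-59 - 1*23) + 13228 = (-59 - 23) + 13228 = -82 + 13228 = 13146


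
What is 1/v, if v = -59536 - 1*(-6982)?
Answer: -1/52554 ≈ -1.9028e-5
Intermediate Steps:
v = -52554 (v = -59536 + 6982 = -52554)
1/v = 1/(-52554) = -1/52554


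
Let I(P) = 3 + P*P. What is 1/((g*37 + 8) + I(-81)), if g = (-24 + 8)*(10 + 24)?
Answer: -1/13556 ≈ -7.3768e-5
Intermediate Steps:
g = -544 (g = -16*34 = -544)
I(P) = 3 + P²
1/((g*37 + 8) + I(-81)) = 1/((-544*37 + 8) + (3 + (-81)²)) = 1/((-20128 + 8) + (3 + 6561)) = 1/(-20120 + 6564) = 1/(-13556) = -1/13556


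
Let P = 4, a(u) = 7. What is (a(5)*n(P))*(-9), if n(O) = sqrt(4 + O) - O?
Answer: 252 - 126*sqrt(2) ≈ 73.809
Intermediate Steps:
(a(5)*n(P))*(-9) = (7*(sqrt(4 + 4) - 1*4))*(-9) = (7*(sqrt(8) - 4))*(-9) = (7*(2*sqrt(2) - 4))*(-9) = (7*(-4 + 2*sqrt(2)))*(-9) = (-28 + 14*sqrt(2))*(-9) = 252 - 126*sqrt(2)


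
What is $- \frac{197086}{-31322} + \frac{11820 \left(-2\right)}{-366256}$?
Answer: $\frac{4557773881}{716991902} \approx 6.3568$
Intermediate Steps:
$- \frac{197086}{-31322} + \frac{11820 \left(-2\right)}{-366256} = \left(-197086\right) \left(- \frac{1}{31322}\right) - - \frac{2955}{45782} = \frac{98543}{15661} + \frac{2955}{45782} = \frac{4557773881}{716991902}$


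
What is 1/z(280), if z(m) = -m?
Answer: -1/280 ≈ -0.0035714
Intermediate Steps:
1/z(280) = 1/(-1*280) = 1/(-280) = -1/280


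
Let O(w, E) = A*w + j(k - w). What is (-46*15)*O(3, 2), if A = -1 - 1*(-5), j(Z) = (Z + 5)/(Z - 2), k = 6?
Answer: -13800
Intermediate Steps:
j(Z) = (5 + Z)/(-2 + Z)
A = 4 (A = -1 + 5 = 4)
O(w, E) = 4*w + (11 - w)/(4 - w) (O(w, E) = 4*w + (5 + (6 - w))/(-2 + (6 - w)) = 4*w + (11 - w)/(4 - w))
(-46*15)*O(3, 2) = (-46*15)*((-11 + 3 + 4*3*(-4 + 3))/(-4 + 3)) = -690*(-11 + 3 + 4*3*(-1))/(-1) = -(-690)*(-11 + 3 - 12) = -(-690)*(-20) = -690*20 = -13800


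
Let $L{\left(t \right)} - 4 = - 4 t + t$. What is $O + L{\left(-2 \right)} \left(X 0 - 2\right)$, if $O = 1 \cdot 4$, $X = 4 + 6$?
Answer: $-16$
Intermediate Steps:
$L{\left(t \right)} = 4 - 3 t$ ($L{\left(t \right)} = 4 + \left(- 4 t + t\right) = 4 - 3 t$)
$X = 10$
$O = 4$
$O + L{\left(-2 \right)} \left(X 0 - 2\right) = 4 + \left(4 - -6\right) \left(10 \cdot 0 - 2\right) = 4 + \left(4 + 6\right) \left(0 - 2\right) = 4 + 10 \left(-2\right) = 4 - 20 = -16$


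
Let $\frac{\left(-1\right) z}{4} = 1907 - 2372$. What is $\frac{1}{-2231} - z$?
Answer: $- \frac{4149661}{2231} \approx -1860.0$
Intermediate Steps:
$z = 1860$ ($z = - 4 \left(1907 - 2372\right) = \left(-4\right) \left(-465\right) = 1860$)
$\frac{1}{-2231} - z = \frac{1}{-2231} - 1860 = - \frac{1}{2231} - 1860 = - \frac{4149661}{2231}$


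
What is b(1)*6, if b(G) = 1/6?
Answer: 1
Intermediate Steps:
b(G) = ⅙
b(1)*6 = (⅙)*6 = 1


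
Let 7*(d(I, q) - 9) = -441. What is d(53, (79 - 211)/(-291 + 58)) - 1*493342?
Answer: -493396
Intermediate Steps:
d(I, q) = -54 (d(I, q) = 9 + (1/7)*(-441) = 9 - 63 = -54)
d(53, (79 - 211)/(-291 + 58)) - 1*493342 = -54 - 1*493342 = -54 - 493342 = -493396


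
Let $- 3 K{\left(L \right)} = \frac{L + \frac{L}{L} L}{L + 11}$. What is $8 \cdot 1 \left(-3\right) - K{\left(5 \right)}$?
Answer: $- \frac{571}{24} \approx -23.792$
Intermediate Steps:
$K{\left(L \right)} = - \frac{2 L}{3 \left(11 + L\right)}$ ($K{\left(L \right)} = - \frac{\left(L + \frac{L}{L} L\right) \frac{1}{L + 11}}{3} = - \frac{\left(L + 1 L\right) \frac{1}{11 + L}}{3} = - \frac{\left(L + L\right) \frac{1}{11 + L}}{3} = - \frac{2 L \frac{1}{11 + L}}{3} = - \frac{2 L}{3 \left(11 + L\right)}$)
$8 \cdot 1 \left(-3\right) - K{\left(5 \right)} = 8 \cdot 1 \left(-3\right) - \left(-2\right) 5 \frac{1}{33 + 3 \cdot 5} = 8 \left(-3\right) - \left(-2\right) 5 \frac{1}{33 + 15} = -24 - \left(-2\right) 5 \cdot \frac{1}{48} = -24 - - \frac{5}{24} = -24 + \frac{5}{24} = - \frac{571}{24}$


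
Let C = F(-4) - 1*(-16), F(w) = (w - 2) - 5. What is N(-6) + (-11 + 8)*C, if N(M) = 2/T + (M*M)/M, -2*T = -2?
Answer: -19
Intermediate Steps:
T = 1 (T = -1/2*(-2) = 1)
F(w) = -7 + w (F(w) = (-2 + w) - 5 = -7 + w)
C = 5 (C = (-7 - 4) - 1*(-16) = -11 + 16 = 5)
N(M) = 2 + M (N(M) = 2/1 + (M*M)/M = 2*1 + M**2/M = 2 + M)
N(-6) + (-11 + 8)*C = (2 - 6) + (-11 + 8)*5 = -4 - 3*5 = -4 - 15 = -19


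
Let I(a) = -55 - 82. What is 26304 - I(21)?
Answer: 26441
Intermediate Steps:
I(a) = -137
26304 - I(21) = 26304 - 1*(-137) = 26304 + 137 = 26441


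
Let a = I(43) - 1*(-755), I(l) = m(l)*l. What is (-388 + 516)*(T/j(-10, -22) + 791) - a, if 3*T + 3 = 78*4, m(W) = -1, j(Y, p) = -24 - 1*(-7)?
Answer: 1695928/17 ≈ 99761.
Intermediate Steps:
j(Y, p) = -17 (j(Y, p) = -24 + 7 = -17)
T = 103 (T = -1 + (78*4)/3 = -1 + (1/3)*312 = -1 + 104 = 103)
I(l) = -l
a = 712 (a = -1*43 - 1*(-755) = -43 + 755 = 712)
(-388 + 516)*(T/j(-10, -22) + 791) - a = (-388 + 516)*(103/(-17) + 791) - 1*712 = 128*(103*(-1/17) + 791) - 712 = 128*(-103/17 + 791) - 712 = 128*(13344/17) - 712 = 1708032/17 - 712 = 1695928/17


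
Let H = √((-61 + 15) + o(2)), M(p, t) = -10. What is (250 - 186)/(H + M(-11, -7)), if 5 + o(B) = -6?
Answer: -640/157 - 64*I*√57/157 ≈ -4.0764 - 3.0776*I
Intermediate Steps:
o(B) = -11 (o(B) = -5 - 6 = -11)
H = I*√57 (H = √((-61 + 15) - 11) = √(-46 - 11) = √(-57) = I*√57 ≈ 7.5498*I)
(250 - 186)/(H + M(-11, -7)) = (250 - 186)/(I*√57 - 10) = 64/(-10 + I*√57)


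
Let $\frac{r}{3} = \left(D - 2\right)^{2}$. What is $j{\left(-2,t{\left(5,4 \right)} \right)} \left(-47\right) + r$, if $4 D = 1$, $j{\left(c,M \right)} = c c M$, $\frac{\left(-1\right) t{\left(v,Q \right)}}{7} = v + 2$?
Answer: $\frac{147539}{16} \approx 9221.2$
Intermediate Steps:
$t{\left(v,Q \right)} = -14 - 7 v$ ($t{\left(v,Q \right)} = - 7 \left(v + 2\right) = - 7 \left(2 + v\right) = -14 - 7 v$)
$j{\left(c,M \right)} = M c^{2}$ ($j{\left(c,M \right)} = c^{2} M = M c^{2}$)
$D = \frac{1}{4}$ ($D = \frac{1}{4} \cdot 1 = \frac{1}{4} \approx 0.25$)
$r = \frac{147}{16}$ ($r = 3 \left(\frac{1}{4} - 2\right)^{2} = 3 \left(- \frac{7}{4}\right)^{2} = 3 \cdot \frac{49}{16} = \frac{147}{16} \approx 9.1875$)
$j{\left(-2,t{\left(5,4 \right)} \right)} \left(-47\right) + r = \left(-14 - 35\right) \left(-2\right)^{2} \left(-47\right) + \frac{147}{16} = \left(-14 - 35\right) 4 \left(-47\right) + \frac{147}{16} = \left(-49\right) 4 \left(-47\right) + \frac{147}{16} = \left(-196\right) \left(-47\right) + \frac{147}{16} = 9212 + \frac{147}{16} = \frac{147539}{16}$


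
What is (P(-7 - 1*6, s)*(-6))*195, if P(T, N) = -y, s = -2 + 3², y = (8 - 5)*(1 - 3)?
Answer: -7020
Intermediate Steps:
y = -6 (y = 3*(-2) = -6)
s = 7 (s = -2 + 9 = 7)
P(T, N) = 6 (P(T, N) = -1*(-6) = 6)
(P(-7 - 1*6, s)*(-6))*195 = (6*(-6))*195 = -36*195 = -7020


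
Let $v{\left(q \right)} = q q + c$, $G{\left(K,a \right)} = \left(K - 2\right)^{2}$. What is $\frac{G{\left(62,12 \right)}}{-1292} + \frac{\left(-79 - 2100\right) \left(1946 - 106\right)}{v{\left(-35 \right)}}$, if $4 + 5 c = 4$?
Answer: $- \frac{259225156}{79135} \approx -3275.7$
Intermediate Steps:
$c = 0$ ($c = - \frac{4}{5} + \frac{1}{5} \cdot 4 = - \frac{4}{5} + \frac{4}{5} = 0$)
$G{\left(K,a \right)} = \left(-2 + K\right)^{2}$
$v{\left(q \right)} = q^{2}$ ($v{\left(q \right)} = q q + 0 = q^{2} + 0 = q^{2}$)
$\frac{G{\left(62,12 \right)}}{-1292} + \frac{\left(-79 - 2100\right) \left(1946 - 106\right)}{v{\left(-35 \right)}} = \frac{\left(-2 + 62\right)^{2}}{-1292} + \frac{\left(-79 - 2100\right) \left(1946 - 106\right)}{\left(-35\right)^{2}} = 60^{2} \left(- \frac{1}{1292}\right) + \frac{\left(-2179\right) 1840}{1225} = 3600 \left(- \frac{1}{1292}\right) - \frac{801872}{245} = - \frac{900}{323} - \frac{801872}{245} = - \frac{259225156}{79135}$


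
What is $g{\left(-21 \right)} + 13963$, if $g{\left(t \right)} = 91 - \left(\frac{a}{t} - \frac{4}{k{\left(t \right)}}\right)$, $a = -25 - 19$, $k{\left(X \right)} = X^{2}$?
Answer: $\frac{6196894}{441} \approx 14052.0$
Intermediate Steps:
$a = -44$ ($a = -25 - 19 = -44$)
$g{\left(t \right)} = 91 + \frac{4}{t^{2}} + \frac{44}{t}$ ($g{\left(t \right)} = 91 - \left(- \frac{44}{t} - \frac{4}{t^{2}}\right) = 91 + \left(\frac{4}{t^{2}} + \frac{44}{t}\right) = 91 + \frac{4}{t^{2}} + \frac{44}{t}$)
$g{\left(-21 \right)} + 13963 = \left(91 + \frac{4}{441} + \frac{44}{-21}\right) + 13963 = \left(91 + 4 \cdot \frac{1}{441} + 44 \left(- \frac{1}{21}\right)\right) + 13963 = \left(91 + \frac{4}{441} - \frac{44}{21}\right) + 13963 = \frac{39211}{441} + 13963 = \frac{6196894}{441}$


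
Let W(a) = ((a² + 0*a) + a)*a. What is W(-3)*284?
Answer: -5112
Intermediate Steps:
W(a) = a*(a + a²) (W(a) = ((a² + 0) + a)*a = (a² + a)*a = (a + a²)*a = a*(a + a²))
W(-3)*284 = ((-3)²*(1 - 3))*284 = (9*(-2))*284 = -18*284 = -5112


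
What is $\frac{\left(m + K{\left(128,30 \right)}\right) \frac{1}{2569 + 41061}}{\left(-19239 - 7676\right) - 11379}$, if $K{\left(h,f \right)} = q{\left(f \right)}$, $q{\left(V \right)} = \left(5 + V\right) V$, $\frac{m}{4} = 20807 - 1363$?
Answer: $- \frac{39413}{835383610} \approx -4.718 \cdot 10^{-5}$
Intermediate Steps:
$m = 77776$ ($m = 4 \left(20807 - 1363\right) = 4 \cdot 19444 = 77776$)
$q{\left(V \right)} = V \left(5 + V\right)$
$K{\left(h,f \right)} = f \left(5 + f\right)$
$\frac{\left(m + K{\left(128,30 \right)}\right) \frac{1}{2569 + 41061}}{\left(-19239 - 7676\right) - 11379} = \frac{\left(77776 + 30 \left(5 + 30\right)\right) \frac{1}{2569 + 41061}}{\left(-19239 - 7676\right) - 11379} = \frac{\left(77776 + 30 \cdot 35\right) \frac{1}{43630}}{-26915 - 11379} = \frac{\left(77776 + 1050\right) \frac{1}{43630}}{-38294} = 78826 \cdot \frac{1}{43630} \left(- \frac{1}{38294}\right) = \frac{39413}{21815} \left(- \frac{1}{38294}\right) = - \frac{39413}{835383610}$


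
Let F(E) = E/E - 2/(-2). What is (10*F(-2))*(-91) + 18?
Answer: -1802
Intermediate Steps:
F(E) = 2 (F(E) = 1 - 2*(-½) = 1 + 1 = 2)
(10*F(-2))*(-91) + 18 = (10*2)*(-91) + 18 = 20*(-91) + 18 = -1820 + 18 = -1802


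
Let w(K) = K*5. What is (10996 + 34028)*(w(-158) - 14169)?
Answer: -673514016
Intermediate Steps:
w(K) = 5*K
(10996 + 34028)*(w(-158) - 14169) = (10996 + 34028)*(5*(-158) - 14169) = 45024*(-790 - 14169) = 45024*(-14959) = -673514016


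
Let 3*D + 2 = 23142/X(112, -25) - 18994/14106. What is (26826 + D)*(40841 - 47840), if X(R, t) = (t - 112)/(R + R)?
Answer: -96115217046559/966261 ≈ -9.9471e+7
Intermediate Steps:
X(R, t) = (-112 + t)/(2*R) (X(R, t) = (-112 + t)/((2*R)) = (-112 + t)*(1/(2*R)) = (-112 + t)/(2*R))
D = -36564631435/2898783 (D = -⅔ + (23142/(((½)*(-112 - 25)/112)) - 18994/14106)/3 = -⅔ + (23142/(((½)*(1/112)*(-137))) - 18994*1/14106)/3 = -⅔ + (23142/(-137/224) - 9497/7053)/3 = -⅔ + (23142*(-224/137) - 9497/7053)/3 = -⅔ + (-5183808/137 - 9497/7053)/3 = -⅔ + (⅓)*(-36562698913/966261) = -⅔ - 36562698913/2898783 = -36564631435/2898783 ≈ -12614.)
(26826 + D)*(40841 - 47840) = (26826 - 36564631435/2898783)*(40841 - 47840) = (41198121323/2898783)*(-6999) = -96115217046559/966261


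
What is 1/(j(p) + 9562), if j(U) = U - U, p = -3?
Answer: 1/9562 ≈ 0.00010458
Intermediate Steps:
j(U) = 0
1/(j(p) + 9562) = 1/(0 + 9562) = 1/9562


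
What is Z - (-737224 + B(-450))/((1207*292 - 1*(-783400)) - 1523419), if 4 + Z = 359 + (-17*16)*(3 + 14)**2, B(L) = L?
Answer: -30329644149/387575 ≈ -78255.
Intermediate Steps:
Z = -78253 (Z = -4 + (359 + (-17*16)*(3 + 14)**2) = -4 + (359 - 272*17**2) = -4 + (359 - 272*289) = -4 + (359 - 78608) = -4 - 78249 = -78253)
Z - (-737224 + B(-450))/((1207*292 - 1*(-783400)) - 1523419) = -78253 - (-737224 - 450)/((1207*292 - 1*(-783400)) - 1523419) = -78253 - (-737674)/((352444 + 783400) - 1523419) = -78253 - (-737674)/(1135844 - 1523419) = -78253 - (-737674)/(-387575) = -78253 - (-737674)*(-1)/387575 = -78253 - 1*737674/387575 = -78253 - 737674/387575 = -30329644149/387575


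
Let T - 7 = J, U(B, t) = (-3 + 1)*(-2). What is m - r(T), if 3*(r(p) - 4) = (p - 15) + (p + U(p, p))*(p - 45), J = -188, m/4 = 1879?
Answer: -17270/3 ≈ -5756.7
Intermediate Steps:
m = 7516 (m = 4*1879 = 7516)
U(B, t) = 4 (U(B, t) = -2*(-2) = 4)
T = -181 (T = 7 - 188 = -181)
r(p) = -1 + p/3 + (-45 + p)*(4 + p)/3 (r(p) = 4 + ((p - 15) + (p + 4)*(p - 45))/3 = 4 + ((-15 + p) + (4 + p)*(-45 + p))/3 = 4 + ((-15 + p) + (-45 + p)*(4 + p))/3 = 4 + (-15 + p + (-45 + p)*(4 + p))/3 = 4 + (-5 + p/3 + (-45 + p)*(4 + p)/3) = -1 + p/3 + (-45 + p)*(4 + p)/3)
m - r(T) = 7516 - (-61 - 40/3*(-181) + (⅓)*(-181)²) = 7516 - (-61 + 7240/3 + (⅓)*32761) = 7516 - (-61 + 7240/3 + 32761/3) = 7516 - 1*39818/3 = 7516 - 39818/3 = -17270/3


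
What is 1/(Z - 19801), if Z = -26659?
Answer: -1/46460 ≈ -2.1524e-5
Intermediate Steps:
1/(Z - 19801) = 1/(-26659 - 19801) = 1/(-46460) = -1/46460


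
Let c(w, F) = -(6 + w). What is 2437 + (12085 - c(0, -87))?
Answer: 14528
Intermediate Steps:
c(w, F) = -6 - w
2437 + (12085 - c(0, -87)) = 2437 + (12085 - (-6 - 1*0)) = 2437 + (12085 - (-6 + 0)) = 2437 + (12085 - 1*(-6)) = 2437 + (12085 + 6) = 2437 + 12091 = 14528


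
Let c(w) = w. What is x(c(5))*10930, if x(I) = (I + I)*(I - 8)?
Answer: -327900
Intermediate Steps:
x(I) = 2*I*(-8 + I) (x(I) = (2*I)*(-8 + I) = 2*I*(-8 + I))
x(c(5))*10930 = (2*5*(-8 + 5))*10930 = (2*5*(-3))*10930 = -30*10930 = -327900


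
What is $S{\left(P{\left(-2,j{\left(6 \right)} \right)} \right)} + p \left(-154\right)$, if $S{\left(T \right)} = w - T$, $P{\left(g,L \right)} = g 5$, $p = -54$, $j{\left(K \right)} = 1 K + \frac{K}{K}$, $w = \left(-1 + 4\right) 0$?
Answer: $8326$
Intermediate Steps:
$w = 0$ ($w = 3 \cdot 0 = 0$)
$j{\left(K \right)} = 1 + K$ ($j{\left(K \right)} = K + 1 = 1 + K$)
$P{\left(g,L \right)} = 5 g$
$S{\left(T \right)} = - T$ ($S{\left(T \right)} = 0 - T = - T$)
$S{\left(P{\left(-2,j{\left(6 \right)} \right)} \right)} + p \left(-154\right) = - 5 \left(-2\right) - -8316 = \left(-1\right) \left(-10\right) + 8316 = 10 + 8316 = 8326$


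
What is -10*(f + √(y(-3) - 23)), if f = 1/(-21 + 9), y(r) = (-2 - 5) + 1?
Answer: ⅚ - 10*I*√29 ≈ 0.83333 - 53.852*I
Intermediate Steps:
y(r) = -6 (y(r) = -7 + 1 = -6)
f = -1/12 (f = 1/(-12) = -1/12 ≈ -0.083333)
-10*(f + √(y(-3) - 23)) = -10*(-1/12 + √(-6 - 23)) = -10*(-1/12 + √(-29)) = -10*(-1/12 + I*√29) = ⅚ - 10*I*√29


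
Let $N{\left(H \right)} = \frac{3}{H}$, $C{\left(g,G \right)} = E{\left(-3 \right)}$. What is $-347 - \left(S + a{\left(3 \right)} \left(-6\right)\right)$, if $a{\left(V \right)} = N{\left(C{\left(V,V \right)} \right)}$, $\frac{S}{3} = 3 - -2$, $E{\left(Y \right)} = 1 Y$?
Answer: $-368$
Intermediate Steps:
$E{\left(Y \right)} = Y$
$C{\left(g,G \right)} = -3$
$S = 15$ ($S = 3 \left(3 - -2\right) = 3 \left(3 + 2\right) = 3 \cdot 5 = 15$)
$a{\left(V \right)} = -1$ ($a{\left(V \right)} = \frac{3}{-3} = 3 \left(- \frac{1}{3}\right) = -1$)
$-347 - \left(S + a{\left(3 \right)} \left(-6\right)\right) = -347 - \left(15 - -6\right) = -347 - \left(15 + 6\right) = -347 - 21 = -368$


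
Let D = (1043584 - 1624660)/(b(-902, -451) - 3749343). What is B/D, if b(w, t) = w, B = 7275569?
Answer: 27285166264405/581076 ≈ 4.6956e+7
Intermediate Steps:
D = 581076/3750245 (D = (1043584 - 1624660)/(-902 - 3749343) = -581076/(-3750245) = -581076*(-1/3750245) = 581076/3750245 ≈ 0.15494)
B/D = 7275569/(581076/3750245) = 7275569*(3750245/581076) = 27285166264405/581076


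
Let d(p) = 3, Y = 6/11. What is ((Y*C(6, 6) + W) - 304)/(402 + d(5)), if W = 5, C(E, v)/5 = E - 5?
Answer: -3259/4455 ≈ -0.73154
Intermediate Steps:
Y = 6/11 (Y = 6*(1/11) = 6/11 ≈ 0.54545)
C(E, v) = -25 + 5*E (C(E, v) = 5*(E - 5) = 5*(-5 + E) = -25 + 5*E)
((Y*C(6, 6) + W) - 304)/(402 + d(5)) = ((6*(-25 + 5*6)/11 + 5) - 304)/(402 + 3) = ((6*(-25 + 30)/11 + 5) - 304)/405 = (((6/11)*5 + 5) - 304)*(1/405) = ((30/11 + 5) - 304)*(1/405) = (85/11 - 304)*(1/405) = -3259/11*1/405 = -3259/4455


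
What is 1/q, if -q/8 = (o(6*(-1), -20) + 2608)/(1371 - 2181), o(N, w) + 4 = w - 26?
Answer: 405/10232 ≈ 0.039582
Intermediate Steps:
o(N, w) = -30 + w (o(N, w) = -4 + (w - 26) = -4 + (-26 + w) = -30 + w)
q = 10232/405 (q = -8*((-30 - 20) + 2608)/(1371 - 2181) = -8*(-50 + 2608)/(-810) = -20464*(-1)/810 = -8*(-1279/405) = 10232/405 ≈ 25.264)
1/q = 1/(10232/405) = 405/10232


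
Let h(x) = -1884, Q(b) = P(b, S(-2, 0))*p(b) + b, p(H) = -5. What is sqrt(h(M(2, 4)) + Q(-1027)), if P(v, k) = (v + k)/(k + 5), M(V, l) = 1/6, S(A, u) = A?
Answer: 2*I*sqrt(299) ≈ 34.583*I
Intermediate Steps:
M(V, l) = 1/6
P(v, k) = (k + v)/(5 + k)
Q(b) = 10/3 - 2*b/3 (Q(b) = ((-2 + b)/(5 - 2))*(-5) + b = ((-2 + b)/3)*(-5) + b = (-2/3 + b/3)*(-5) + b = (10/3 - 5*b/3) + b = 10/3 - 2*b/3)
sqrt(h(M(2, 4)) + Q(-1027)) = sqrt(-1884 + (10/3 - 2/3*(-1027))) = sqrt(-1884 + (10/3 + 2054/3)) = sqrt(-1884 + 688) = sqrt(-1196) = 2*I*sqrt(299)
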